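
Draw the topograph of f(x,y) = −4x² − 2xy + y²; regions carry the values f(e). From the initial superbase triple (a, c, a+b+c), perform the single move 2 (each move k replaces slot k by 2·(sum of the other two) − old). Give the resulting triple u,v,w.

start (-4,1,-5) = (f(1,0),f(0,1),f(1,1))
replace slot 2: 2·((-4)+(-5)) − 1 = -19 → (-4,-19,-5)

-4,-19,-5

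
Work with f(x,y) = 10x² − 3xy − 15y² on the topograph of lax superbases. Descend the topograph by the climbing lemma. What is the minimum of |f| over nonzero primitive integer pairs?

descent: ρ → (-15,3,10)
descent: ρ → (10,17,-8)  [lands on river]
river: ρ → (-8,15,12)
river: ρ → (12,9,-11)
river: ρ → (-11,13,10)
river: ρ → (10,7,-14)
river: ρ → (-14,21,3)
river: ρ → (3,21,-14)
river: ρ → (-14,7,10)
river: ρ → (10,13,-11)
river: ρ → (-11,9,12)
river: ρ → (12,15,-8)
river: ρ → (-8,17,10)
river: ρ → (10,23,-2)
river: ρ → (-2,21,21)
river: ρ → (21,21,-2)
river: ρ → (-2,23,10)
closes: descent 2, river 16
min |a| on river = 2

2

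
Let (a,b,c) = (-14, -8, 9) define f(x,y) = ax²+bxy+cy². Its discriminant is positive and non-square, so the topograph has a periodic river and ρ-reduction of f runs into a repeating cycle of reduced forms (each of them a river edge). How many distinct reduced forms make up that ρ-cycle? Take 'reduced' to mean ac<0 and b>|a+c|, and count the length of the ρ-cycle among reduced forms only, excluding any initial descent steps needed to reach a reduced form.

D = 568, ⌊√D⌋ = 23
descent: ρ → (9,8,-14)  [lands on river]
river: ρ → (-14,20,3)
river: ρ → (3,22,-7)
river: ρ → (-7,20,6)
river: ρ → (6,16,-13)
river: ρ → (-13,10,9)
ρ-cycle length = 6 (tail of 1 descent step not counted)

6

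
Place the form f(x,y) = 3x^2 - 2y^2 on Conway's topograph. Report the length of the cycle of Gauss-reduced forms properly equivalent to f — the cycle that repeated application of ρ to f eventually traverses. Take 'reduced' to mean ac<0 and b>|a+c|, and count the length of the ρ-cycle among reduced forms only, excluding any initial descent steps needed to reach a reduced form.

D = 24, ⌊√D⌋ = 4
descent: ρ → (-2,4,1)  [lands on river]
river: ρ → (1,4,-2)
ρ-cycle length = 2 (tail of 1 descent step not counted)

2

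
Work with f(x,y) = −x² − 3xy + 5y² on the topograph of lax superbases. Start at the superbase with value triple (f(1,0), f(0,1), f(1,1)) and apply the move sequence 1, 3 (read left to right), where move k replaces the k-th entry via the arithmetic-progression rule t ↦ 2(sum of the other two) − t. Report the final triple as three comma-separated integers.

start (-1,5,1) = (f(1,0),f(0,1),f(1,1))
replace slot 1: 2·(5+1) − (-1) = 13 → (13,5,1)
replace slot 3: 2·(13+5) − 1 = 35 → (13,5,35)

13,5,35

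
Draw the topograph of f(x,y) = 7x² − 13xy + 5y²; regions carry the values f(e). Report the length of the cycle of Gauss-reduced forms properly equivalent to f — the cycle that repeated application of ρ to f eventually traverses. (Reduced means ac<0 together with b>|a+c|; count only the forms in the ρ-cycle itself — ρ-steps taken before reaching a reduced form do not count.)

D = 29, ⌊√D⌋ = 5
descent: ρ → (5,3,-1)
descent: ρ → (-1,5,1)  [lands on river]
river: ρ → (1,5,-1)
ρ-cycle length = 2 (tail of 2 descent steps not counted)

2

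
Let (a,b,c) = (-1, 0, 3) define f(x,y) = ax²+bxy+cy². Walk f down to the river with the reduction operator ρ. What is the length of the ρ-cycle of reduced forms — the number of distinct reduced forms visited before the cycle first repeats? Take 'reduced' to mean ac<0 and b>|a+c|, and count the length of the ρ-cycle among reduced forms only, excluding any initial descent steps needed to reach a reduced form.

D = 12, ⌊√D⌋ = 3
descent: ρ → (3,0,-1)
descent: ρ → (-1,2,2)  [lands on river]
river: ρ → (2,2,-1)
ρ-cycle length = 2 (tail of 2 descent steps not counted)

2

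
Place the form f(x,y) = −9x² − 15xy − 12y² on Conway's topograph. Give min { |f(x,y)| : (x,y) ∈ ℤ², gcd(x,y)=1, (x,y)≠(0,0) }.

translate: b→-3 (≡15 mod 18), so (9,15,12)→(9,-3,6)
flip: (9,-3,6)→(6,3,9)
reduced (well bottom): (6,3,9) with a≤c, −a<b≤a
well minimum |f| = |-6| = 6 (negative-definite)

6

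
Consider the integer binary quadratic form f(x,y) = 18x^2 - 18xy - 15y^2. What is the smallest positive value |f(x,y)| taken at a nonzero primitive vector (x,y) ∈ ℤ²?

descent: ρ → (-15,18,18)  [lands on river]
river: ρ → (18,18,-15)
river: ρ → (-15,12,21)
river: ρ → (21,30,-6)
river: ρ → (-6,30,21)
river: ρ → (21,12,-15)
closes: descent 1, river 6
min |a| on river = 6

6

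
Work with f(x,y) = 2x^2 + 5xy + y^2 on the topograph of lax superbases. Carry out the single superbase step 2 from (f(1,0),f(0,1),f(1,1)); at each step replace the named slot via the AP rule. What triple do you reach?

start (2,1,8) = (f(1,0),f(0,1),f(1,1))
replace slot 2: 2·(2+8) − 1 = 19 → (2,19,8)

2,19,8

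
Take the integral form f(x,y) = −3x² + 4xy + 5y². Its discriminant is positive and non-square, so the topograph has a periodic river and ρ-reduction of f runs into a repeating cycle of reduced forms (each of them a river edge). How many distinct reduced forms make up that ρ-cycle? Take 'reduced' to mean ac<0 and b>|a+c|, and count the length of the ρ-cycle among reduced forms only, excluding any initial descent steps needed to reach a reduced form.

D = 76, ⌊√D⌋ = 8
river: ρ → (5,6,-2)
river: ρ → (-2,6,5)
river: ρ → (5,4,-3)
river: ρ → (-3,8,1)
river: ρ → (1,8,-3)
river: ρ → (-3,4,5)
ρ-cycle length = 6 (tail of 0 descent steps not counted)

6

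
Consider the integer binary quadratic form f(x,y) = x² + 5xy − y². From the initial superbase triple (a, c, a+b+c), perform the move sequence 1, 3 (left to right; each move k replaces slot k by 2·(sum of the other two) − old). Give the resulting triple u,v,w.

start (1,-1,5) = (f(1,0),f(0,1),f(1,1))
replace slot 1: 2·((-1)+5) − 1 = 7 → (7,-1,5)
replace slot 3: 2·(7+(-1)) − 5 = 7 → (7,-1,7)

7,-1,7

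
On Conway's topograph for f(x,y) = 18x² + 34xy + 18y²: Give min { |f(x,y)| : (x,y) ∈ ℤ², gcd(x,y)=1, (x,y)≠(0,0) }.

translate: b→-2 (≡34 mod 36), so (18,34,18)→(18,-2,2)
flip: (18,-2,2)→(2,2,18)
reduced (well bottom): (2,2,18) with a≤c, −a<b≤a
well minimum = a = 2

2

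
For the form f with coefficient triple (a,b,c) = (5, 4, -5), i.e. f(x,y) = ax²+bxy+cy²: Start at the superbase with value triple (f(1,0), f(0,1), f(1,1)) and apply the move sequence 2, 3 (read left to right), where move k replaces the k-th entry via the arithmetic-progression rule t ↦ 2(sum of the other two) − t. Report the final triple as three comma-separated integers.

start (5,-5,4) = (f(1,0),f(0,1),f(1,1))
replace slot 2: 2·(5+4) − (-5) = 23 → (5,23,4)
replace slot 3: 2·(5+23) − 4 = 52 → (5,23,52)

5,23,52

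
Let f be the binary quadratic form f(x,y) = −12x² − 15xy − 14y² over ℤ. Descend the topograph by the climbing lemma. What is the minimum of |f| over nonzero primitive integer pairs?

translate: b→-9 (≡15 mod 24), so (12,15,14)→(12,-9,11)
flip: (12,-9,11)→(11,9,12)
reduced (well bottom): (11,9,12) with a≤c, −a<b≤a
well minimum |f| = |-11| = 11 (negative-definite)

11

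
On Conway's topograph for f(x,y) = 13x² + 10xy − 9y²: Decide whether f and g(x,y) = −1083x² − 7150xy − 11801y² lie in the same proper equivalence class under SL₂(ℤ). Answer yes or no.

D₁ = 568, D₂ = 568
river cycle of f (length 6): (-9, 8, 14), (14, 20, -3), (-3, 22, 7), (7, 20, -6), (-6, 16, 13), (13, 10, -9)
river cycle of g (length 6): (-9, 8, 14), (14, 20, -3), (-3, 22, 7), (7, 20, -6), (-6, 16, 13), (13, 10, -9)
cycles coincide ⇒ equivalent

yes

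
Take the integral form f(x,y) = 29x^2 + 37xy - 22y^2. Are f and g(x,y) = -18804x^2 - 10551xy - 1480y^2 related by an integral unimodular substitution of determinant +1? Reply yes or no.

D₁ = 3921, D₂ = 3921
river cycle of f (length 76): (-22, 51, 15), (15, 39, -40), (-40, 41, 14), (14, 43, -37), (-37, 31, 20), (20, 49, -19), (-19, 27, 42), (42, 57, -4), (-4, 55, 56), (56, 57, -3), … (66 more)
river cycle of g (length 76): (-22, 51, 15), (15, 39, -40), (-40, 41, 14), (14, 43, -37), (-37, 31, 20), (20, 49, -19), (-19, 27, 42), (42, 57, -4), (-4, 55, 56), (56, 57, -3), … (66 more)
cycles coincide ⇒ equivalent

yes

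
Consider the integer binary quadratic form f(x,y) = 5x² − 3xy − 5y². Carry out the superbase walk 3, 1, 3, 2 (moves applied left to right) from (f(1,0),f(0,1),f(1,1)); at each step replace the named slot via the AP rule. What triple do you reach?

start (5,-5,-3) = (f(1,0),f(0,1),f(1,1))
replace slot 3: 2·(5+(-5)) − (-3) = 3 → (5,-5,3)
replace slot 1: 2·((-5)+3) − 5 = -9 → (-9,-5,3)
replace slot 3: 2·((-9)+(-5)) − 3 = -31 → (-9,-5,-31)
replace slot 2: 2·((-9)+(-31)) − (-5) = -75 → (-9,-75,-31)

-9,-75,-31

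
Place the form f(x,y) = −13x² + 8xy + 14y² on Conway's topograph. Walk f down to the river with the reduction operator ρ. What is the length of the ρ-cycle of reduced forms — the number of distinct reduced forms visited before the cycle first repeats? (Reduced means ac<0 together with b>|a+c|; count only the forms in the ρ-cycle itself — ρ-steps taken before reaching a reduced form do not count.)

D = 792, ⌊√D⌋ = 28
river: ρ → (14,20,-7)
river: ρ → (-7,22,11)
river: ρ → (11,22,-7)
river: ρ → (-7,20,14)
river: ρ → (14,8,-13)
river: ρ → (-13,18,9)
river: ρ → (9,18,-13)
river: ρ → (-13,8,14)
ρ-cycle length = 8 (tail of 0 descent steps not counted)

8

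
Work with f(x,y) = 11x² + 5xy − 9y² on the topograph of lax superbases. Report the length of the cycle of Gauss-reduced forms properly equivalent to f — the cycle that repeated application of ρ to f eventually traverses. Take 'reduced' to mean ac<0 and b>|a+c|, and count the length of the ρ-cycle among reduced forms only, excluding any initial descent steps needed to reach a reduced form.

D = 421, ⌊√D⌋ = 20
river: ρ → (-9,13,7)
river: ρ → (7,15,-7)
river: ρ → (-7,13,9)
river: ρ → (9,5,-11)
river: ρ → (-11,17,3)
river: ρ → (3,19,-5)
river: ρ → (-5,11,15)
river: ρ → (15,19,-1)
river: ρ → (-1,19,15)
river: ρ → (15,11,-5)
river: ρ → (-5,19,3)
river: ρ → (3,17,-11)
river: ρ → (-11,5,9)
river: ρ → (9,13,-7)
river: ρ → (-7,15,7)
river: ρ → (7,13,-9)
river: ρ → (-9,5,11)
river: ρ → (11,17,-3)
river: ρ → (-3,19,5)
river: ρ → (5,11,-15)
river: ρ → (-15,19,1)
river: ρ → (1,19,-15)
river: ρ → (-15,11,5)
river: ρ → (5,19,-3)
river: ρ → (-3,17,11)
river: ρ → (11,5,-9)
ρ-cycle length = 26 (tail of 0 descent steps not counted)

26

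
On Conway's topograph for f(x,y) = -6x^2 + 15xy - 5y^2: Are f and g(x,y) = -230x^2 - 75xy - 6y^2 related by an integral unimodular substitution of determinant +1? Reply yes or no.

D₁ = 105, D₂ = 105
river cycle of f (length 6): (-5, 5, 4), (4, 3, -6), (-6, 9, 1), (1, 9, -6), (-6, 3, 4), (4, 5, -5)
river cycle of g (length 6): (-6, 3, 4), (4, 5, -5), (-5, 5, 4), (4, 3, -6), (-6, 9, 1), (1, 9, -6)
cycles coincide ⇒ equivalent

yes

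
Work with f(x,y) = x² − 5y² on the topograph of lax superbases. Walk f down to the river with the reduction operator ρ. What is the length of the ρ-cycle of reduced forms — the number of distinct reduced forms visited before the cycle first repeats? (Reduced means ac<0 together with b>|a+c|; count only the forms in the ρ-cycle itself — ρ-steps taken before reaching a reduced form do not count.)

D = 20, ⌊√D⌋ = 4
descent: ρ → (-5,0,1)
descent: ρ → (1,4,-1)  [lands on river]
river: ρ → (-1,4,1)
ρ-cycle length = 2 (tail of 2 descent steps not counted)

2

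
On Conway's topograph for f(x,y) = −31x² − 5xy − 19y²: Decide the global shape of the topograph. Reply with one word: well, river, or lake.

D = b²−4ac = (-5)² − 4·(-31)·(-19) = -2331
D < 0 ⇒ definite ⇒ every region one sign ⇒ single well

well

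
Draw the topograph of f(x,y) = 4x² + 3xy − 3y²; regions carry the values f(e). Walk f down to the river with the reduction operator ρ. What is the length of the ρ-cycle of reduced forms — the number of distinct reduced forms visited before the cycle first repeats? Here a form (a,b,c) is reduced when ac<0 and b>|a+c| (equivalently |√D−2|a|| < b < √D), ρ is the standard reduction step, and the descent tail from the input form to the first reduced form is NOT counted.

D = 57, ⌊√D⌋ = 7
river: ρ → (-3,3,4)
river: ρ → (4,5,-2)
river: ρ → (-2,7,1)
river: ρ → (1,7,-2)
river: ρ → (-2,5,4)
river: ρ → (4,3,-3)
ρ-cycle length = 6 (tail of 0 descent steps not counted)

6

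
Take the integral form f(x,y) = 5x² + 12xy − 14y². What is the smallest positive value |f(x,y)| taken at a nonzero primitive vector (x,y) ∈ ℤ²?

river: ρ → (-14,16,3)
river: ρ → (3,20,-2)
river: ρ → (-2,20,3)
river: ρ → (3,16,-14)
river: ρ → (-14,12,5)
river: ρ → (5,18,-5)
river: ρ → (-5,12,14)
river: ρ → (14,16,-3)
river: ρ → (-3,20,2)
river: ρ → (2,20,-3)
river: ρ → (-3,16,14)
river: ρ → (14,12,-5)
river: ρ → (-5,18,5)
river: ρ → (5,12,-14)
closes: descent 0, river 14
min |a| on river = 2

2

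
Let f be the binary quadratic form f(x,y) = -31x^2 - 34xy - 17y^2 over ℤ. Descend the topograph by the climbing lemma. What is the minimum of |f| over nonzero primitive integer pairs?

translate: b→-28 (≡34 mod 62), so (31,34,17)→(31,-28,14)
flip: (31,-28,14)→(14,28,31)
translate: b→0 (≡28 mod 28), so (14,28,31)→(14,0,17)
reduced (well bottom): (14,0,17) with a≤c, −a<b≤a
well minimum |f| = |-14| = 14 (negative-definite)

14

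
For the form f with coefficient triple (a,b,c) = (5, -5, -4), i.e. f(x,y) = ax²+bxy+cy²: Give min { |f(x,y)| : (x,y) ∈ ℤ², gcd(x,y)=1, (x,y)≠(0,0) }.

descent: ρ → (-4,5,5)  [lands on river]
river: ρ → (5,5,-4)
river: ρ → (-4,3,6)
river: ρ → (6,9,-1)
river: ρ → (-1,9,6)
river: ρ → (6,3,-4)
closes: descent 1, river 6
min |a| on river = 1

1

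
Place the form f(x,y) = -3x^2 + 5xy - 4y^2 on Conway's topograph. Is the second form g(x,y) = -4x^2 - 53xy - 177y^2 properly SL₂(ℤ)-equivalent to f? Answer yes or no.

D₁ = -23, D₂ = -23
f is negative-definite; reduce −f:
−f: translate: b→1 (≡-5 mod 6), so (3,-5,4)→(3,1,2)
−f: flip: (3,1,2)→(2,-1,3)
−f: reduced (well bottom): (2,-1,3) with a≤c, −a<b≤a
flip sign back: reduced form of f is (-2,1,-3)
g is negative-definite; reduce −g:
−g: translate: b→-3 (≡53 mod 8), so (4,53,177)→(4,-3,2)
−g: flip: (4,-3,2)→(2,3,4)
−g: translate: b→-1 (≡3 mod 4), so (2,3,4)→(2,-1,3)
−g: reduced (well bottom): (2,-1,3) with a≤c, −a<b≤a
flip sign back: reduced form of g is (-2,1,-3)
reduced forms (-2, 1, -3) vs (-2, 1, -3) ⇒ equivalent

yes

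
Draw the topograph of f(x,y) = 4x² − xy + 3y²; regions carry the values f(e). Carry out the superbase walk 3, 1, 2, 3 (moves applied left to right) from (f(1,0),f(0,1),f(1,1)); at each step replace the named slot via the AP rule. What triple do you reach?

start (4,3,6) = (f(1,0),f(0,1),f(1,1))
replace slot 3: 2·(4+3) − 6 = 8 → (4,3,8)
replace slot 1: 2·(3+8) − 4 = 18 → (18,3,8)
replace slot 2: 2·(18+8) − 3 = 49 → (18,49,8)
replace slot 3: 2·(18+49) − 8 = 126 → (18,49,126)

18,49,126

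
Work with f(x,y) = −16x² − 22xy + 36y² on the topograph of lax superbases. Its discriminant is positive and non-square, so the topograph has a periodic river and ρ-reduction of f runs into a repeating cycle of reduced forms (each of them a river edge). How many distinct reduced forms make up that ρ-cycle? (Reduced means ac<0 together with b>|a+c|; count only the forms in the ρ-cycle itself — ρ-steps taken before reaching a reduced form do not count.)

D = 2788, ⌊√D⌋ = 52
descent: ρ → (36,22,-16)  [lands on river]
river: ρ → (-16,42,16)
river: ρ → (16,22,-36)
river: ρ → (-36,50,2)
river: ρ → (2,50,-36)
river: ρ → (-36,22,16)
river: ρ → (16,42,-16)
river: ρ → (-16,22,36)
river: ρ → (36,50,-2)
river: ρ → (-2,50,36)
ρ-cycle length = 10 (tail of 1 descent step not counted)

10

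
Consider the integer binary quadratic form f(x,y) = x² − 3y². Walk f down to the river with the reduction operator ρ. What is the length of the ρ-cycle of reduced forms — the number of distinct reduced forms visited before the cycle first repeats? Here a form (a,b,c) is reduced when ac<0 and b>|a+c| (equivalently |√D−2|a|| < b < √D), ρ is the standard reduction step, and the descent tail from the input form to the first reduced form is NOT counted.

D = 12, ⌊√D⌋ = 3
descent: ρ → (-3,0,1)
descent: ρ → (1,2,-2)  [lands on river]
river: ρ → (-2,2,1)
ρ-cycle length = 2 (tail of 2 descent steps not counted)

2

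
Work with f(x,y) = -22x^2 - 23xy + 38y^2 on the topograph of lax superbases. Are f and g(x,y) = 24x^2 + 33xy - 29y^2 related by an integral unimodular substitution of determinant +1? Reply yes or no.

D₁ = 3873, D₂ = 3873
river cycle of f (length 20): (38, 23, -22), (-22, 21, 39), (39, 57, -4), (-4, 55, 53), (53, 51, -6), (-6, 57, 26), (26, 47, -16), (-16, 49, 23), (23, 43, -22), (-22, 45, 21), … (10 more)
river cycle of g (length 26): (-29, 25, 28), (28, 31, -26), (-26, 21, 33), (33, 45, -14), (-14, 39, 42), (42, 45, -11), (-11, 43, 46), (46, 49, -8), (-8, 47, 52), (52, 57, -3), … (16 more)
cycles differ ⇒ inequivalent

no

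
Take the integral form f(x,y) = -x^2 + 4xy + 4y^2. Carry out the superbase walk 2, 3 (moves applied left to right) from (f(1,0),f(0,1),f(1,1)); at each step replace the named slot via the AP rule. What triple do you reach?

start (-1,4,7) = (f(1,0),f(0,1),f(1,1))
replace slot 2: 2·((-1)+7) − 4 = 8 → (-1,8,7)
replace slot 3: 2·((-1)+8) − 7 = 7 → (-1,8,7)

-1,8,7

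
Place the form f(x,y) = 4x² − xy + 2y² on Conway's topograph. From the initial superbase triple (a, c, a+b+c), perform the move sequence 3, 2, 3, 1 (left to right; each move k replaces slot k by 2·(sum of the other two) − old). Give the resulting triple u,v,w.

start (4,2,5) = (f(1,0),f(0,1),f(1,1))
replace slot 3: 2·(4+2) − 5 = 7 → (4,2,7)
replace slot 2: 2·(4+7) − 2 = 20 → (4,20,7)
replace slot 3: 2·(4+20) − 7 = 41 → (4,20,41)
replace slot 1: 2·(20+41) − 4 = 118 → (118,20,41)

118,20,41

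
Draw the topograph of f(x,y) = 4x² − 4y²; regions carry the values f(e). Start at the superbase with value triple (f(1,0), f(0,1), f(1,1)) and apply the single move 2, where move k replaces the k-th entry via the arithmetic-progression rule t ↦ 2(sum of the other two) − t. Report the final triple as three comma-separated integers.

start (4,-4,0) = (f(1,0),f(0,1),f(1,1))
replace slot 2: 2·(4+0) − (-4) = 12 → (4,12,0)

4,12,0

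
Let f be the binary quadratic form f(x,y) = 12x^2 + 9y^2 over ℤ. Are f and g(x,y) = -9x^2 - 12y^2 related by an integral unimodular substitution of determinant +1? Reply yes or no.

D₁ = -432, D₂ = -432
f: flip: (12,0,9)→(9,0,12)
f: reduced (well bottom): (9,0,12) with a≤c, −a<b≤a
g is negative-definite; reduce −g:
−g: reduced (well bottom): (9,0,12) with a≤c, −a<b≤a
flip sign back: reduced form of g is (-9,0,-12)
reduced forms (9, 0, 12) vs (-9, 0, -12) ⇒ inequivalent

no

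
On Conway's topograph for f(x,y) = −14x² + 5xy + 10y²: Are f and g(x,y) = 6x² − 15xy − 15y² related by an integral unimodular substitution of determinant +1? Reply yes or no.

D₁ = 585, D₂ = 585
river cycle of f (length 12): (10, 15, -9), (-9, 21, 4), (4, 19, -14), (-14, 9, 9), (9, 9, -14), (-14, 19, 4), (4, 21, -9), (-9, 15, 10), (10, 5, -14), (-14, 23, 1), … (2 more)
river cycle of g (length 6): (-15, 15, 6), (6, 21, -6), (-6, 15, 15), (15, 15, -6), (-6, 21, 6), (6, 15, -15)
cycles differ ⇒ inequivalent

no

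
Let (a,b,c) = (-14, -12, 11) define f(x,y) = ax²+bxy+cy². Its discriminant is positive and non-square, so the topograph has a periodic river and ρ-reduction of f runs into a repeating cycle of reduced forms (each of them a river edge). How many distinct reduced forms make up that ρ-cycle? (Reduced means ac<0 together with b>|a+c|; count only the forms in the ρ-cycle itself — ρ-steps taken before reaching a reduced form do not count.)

D = 760, ⌊√D⌋ = 27
descent: ρ → (11,12,-14)  [lands on river]
river: ρ → (-14,16,9)
river: ρ → (9,20,-10)
river: ρ → (-10,20,9)
river: ρ → (9,16,-14)
river: ρ → (-14,12,11)
river: ρ → (11,10,-15)
river: ρ → (-15,20,6)
river: ρ → (6,16,-21)
river: ρ → (-21,26,1)
river: ρ → (1,26,-21)
river: ρ → (-21,16,6)
river: ρ → (6,20,-15)
river: ρ → (-15,10,11)
ρ-cycle length = 14 (tail of 1 descent step not counted)

14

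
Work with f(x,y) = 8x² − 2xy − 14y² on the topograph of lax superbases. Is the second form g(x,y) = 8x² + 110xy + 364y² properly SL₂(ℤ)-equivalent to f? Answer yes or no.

D₁ = 452, D₂ = 452
river cycle of f (length 14): (8, 14, -8), (-8, 18, 4), (4, 14, -16), (-16, 18, 2), (2, 18, -16), (-16, 14, 4), (4, 18, -8), (-8, 14, 8), (8, 18, -4), (-4, 14, 16), … (4 more)
river cycle of g (length 14): (8, 14, -8), (-8, 18, 4), (4, 14, -16), (-16, 18, 2), (2, 18, -16), (-16, 14, 4), (4, 18, -8), (-8, 14, 8), (8, 18, -4), (-4, 14, 16), … (4 more)
cycles coincide ⇒ equivalent

yes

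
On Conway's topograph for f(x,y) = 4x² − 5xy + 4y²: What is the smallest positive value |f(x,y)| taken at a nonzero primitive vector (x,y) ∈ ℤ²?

translate: b→3 (≡-5 mod 8), so (4,-5,4)→(4,3,3)
flip: (4,3,3)→(3,-3,4)
translate: b→3 (≡-3 mod 6), so (3,-3,4)→(3,3,4)
reduced (well bottom): (3,3,4) with a≤c, −a<b≤a
well minimum = a = 3

3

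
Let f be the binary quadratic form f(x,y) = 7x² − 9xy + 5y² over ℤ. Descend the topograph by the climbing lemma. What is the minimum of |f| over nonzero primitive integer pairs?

translate: b→5 (≡-9 mod 14), so (7,-9,5)→(7,5,3)
flip: (7,5,3)→(3,-5,7)
translate: b→1 (≡-5 mod 6), so (3,-5,7)→(3,1,5)
reduced (well bottom): (3,1,5) with a≤c, −a<b≤a
well minimum = a = 3

3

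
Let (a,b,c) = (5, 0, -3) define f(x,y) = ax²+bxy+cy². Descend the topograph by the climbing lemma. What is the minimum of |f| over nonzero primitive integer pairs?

descent: ρ → (-3,6,2)  [lands on river]
river: ρ → (2,6,-3)
closes: descent 1, river 2
min |a| on river = 2

2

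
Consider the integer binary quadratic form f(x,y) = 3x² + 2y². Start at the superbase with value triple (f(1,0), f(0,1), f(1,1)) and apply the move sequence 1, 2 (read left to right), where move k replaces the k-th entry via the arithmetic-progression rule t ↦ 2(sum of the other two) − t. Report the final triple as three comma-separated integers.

start (3,2,5) = (f(1,0),f(0,1),f(1,1))
replace slot 1: 2·(2+5) − 3 = 11 → (11,2,5)
replace slot 2: 2·(11+5) − 2 = 30 → (11,30,5)

11,30,5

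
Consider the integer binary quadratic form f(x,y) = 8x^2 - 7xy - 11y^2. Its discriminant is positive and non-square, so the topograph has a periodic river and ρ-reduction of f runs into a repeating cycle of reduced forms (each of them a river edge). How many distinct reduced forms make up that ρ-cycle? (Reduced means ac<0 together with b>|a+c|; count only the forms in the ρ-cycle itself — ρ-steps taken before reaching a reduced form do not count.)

D = 401, ⌊√D⌋ = 20
descent: ρ → (-11,7,8)  [lands on river]
river: ρ → (8,9,-10)
river: ρ → (-10,11,7)
river: ρ → (7,17,-4)
river: ρ → (-4,15,11)
river: ρ → (11,7,-8)
river: ρ → (-8,9,10)
river: ρ → (10,11,-7)
river: ρ → (-7,17,4)
river: ρ → (4,15,-11)
ρ-cycle length = 10 (tail of 1 descent step not counted)

10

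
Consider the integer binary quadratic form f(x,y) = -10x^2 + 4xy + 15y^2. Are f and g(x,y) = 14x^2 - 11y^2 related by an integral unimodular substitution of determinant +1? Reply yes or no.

D₁ = 616, D₂ = 616
river cycle of f (length 10): (-10, 24, 1), (1, 24, -10), (-10, 16, 9), (9, 20, -6), (-6, 16, 15), (15, 14, -7), (-7, 14, 15), (15, 16, -6), (-6, 20, 9), (9, 16, -10)
river cycle of g (length 8): (-11, 22, 3), (3, 20, -18), (-18, 16, 5), (5, 24, -2), (-2, 24, 5), (5, 16, -18), (-18, 20, 3), (3, 22, -11)
cycles differ ⇒ inequivalent

no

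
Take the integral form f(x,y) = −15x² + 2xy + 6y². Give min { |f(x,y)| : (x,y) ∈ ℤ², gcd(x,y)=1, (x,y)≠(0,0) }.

descent: ρ → (6,10,-11)  [lands on river]
river: ρ → (-11,12,5)
river: ρ → (5,18,-2)
river: ρ → (-2,18,5)
river: ρ → (5,12,-11)
river: ρ → (-11,10,6)
river: ρ → (6,14,-7)
river: ρ → (-7,14,6)
closes: descent 1, river 8
min |a| on river = 2

2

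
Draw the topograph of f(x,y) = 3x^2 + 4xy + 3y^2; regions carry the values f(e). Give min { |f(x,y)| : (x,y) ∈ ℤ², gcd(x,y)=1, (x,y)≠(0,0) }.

translate: b→-2 (≡4 mod 6), so (3,4,3)→(3,-2,2)
flip: (3,-2,2)→(2,2,3)
reduced (well bottom): (2,2,3) with a≤c, −a<b≤a
well minimum = a = 2

2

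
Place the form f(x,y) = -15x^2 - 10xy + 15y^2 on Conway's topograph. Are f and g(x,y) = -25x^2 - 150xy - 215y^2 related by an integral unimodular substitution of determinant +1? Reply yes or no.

D₁ = 1000, D₂ = 1000
river cycle of f (length 6): (15, 10, -15), (-15, 20, 10), (10, 20, -15), (-15, 10, 15), (15, 20, -10), (-10, 20, 15)
river cycle of g (length 6): (10, 20, -15), (-15, 10, 15), (15, 20, -10), (-10, 20, 15), (15, 10, -15), (-15, 20, 10)
cycles coincide ⇒ equivalent

yes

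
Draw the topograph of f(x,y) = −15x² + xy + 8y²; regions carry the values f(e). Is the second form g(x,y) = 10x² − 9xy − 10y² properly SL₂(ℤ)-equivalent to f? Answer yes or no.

D₁ = 481, D₂ = 481
river cycle of f (length 26): (8, 15, -8), (-8, 17, 6), (6, 19, -5), (-5, 21, 2), (2, 19, -15), (-15, 11, 6), (6, 13, -13), (-13, 13, 6), (6, 11, -15), (-15, 19, 2), … (16 more)
river cycle of g (length 30): (-10, 9, 10), (10, 11, -9), (-9, 7, 12), (12, 17, -4), (-4, 15, 16), (16, 17, -3), (-3, 19, 10), (10, 21, -1), (-1, 21, 10), (10, 19, -3), … (20 more)
cycles differ ⇒ inequivalent

no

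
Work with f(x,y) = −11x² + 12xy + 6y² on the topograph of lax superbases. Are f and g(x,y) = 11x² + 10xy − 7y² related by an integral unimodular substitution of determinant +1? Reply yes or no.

D₁ = 408, D₂ = 408
river cycle of f (length 6): (6, 12, -11), (-11, 10, 7), (7, 18, -3), (-3, 18, 7), (7, 10, -11), (-11, 12, 6)
river cycle of g (length 6): (-7, 18, 3), (3, 18, -7), (-7, 10, 11), (11, 12, -6), (-6, 12, 11), (11, 10, -7)
cycles differ ⇒ inequivalent

no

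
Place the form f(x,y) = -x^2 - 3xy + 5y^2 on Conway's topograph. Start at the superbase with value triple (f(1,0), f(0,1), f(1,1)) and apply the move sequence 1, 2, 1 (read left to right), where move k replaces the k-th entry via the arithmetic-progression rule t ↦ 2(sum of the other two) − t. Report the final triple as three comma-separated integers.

start (-1,5,1) = (f(1,0),f(0,1),f(1,1))
replace slot 1: 2·(5+1) − (-1) = 13 → (13,5,1)
replace slot 2: 2·(13+1) − 5 = 23 → (13,23,1)
replace slot 1: 2·(23+1) − 13 = 35 → (35,23,1)

35,23,1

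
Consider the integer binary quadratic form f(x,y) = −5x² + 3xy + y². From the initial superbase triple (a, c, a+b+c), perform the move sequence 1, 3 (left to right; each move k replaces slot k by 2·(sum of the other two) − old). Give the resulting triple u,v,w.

start (-5,1,-1) = (f(1,0),f(0,1),f(1,1))
replace slot 1: 2·(1+(-1)) − (-5) = 5 → (5,1,-1)
replace slot 3: 2·(5+1) − (-1) = 13 → (5,1,13)

5,1,13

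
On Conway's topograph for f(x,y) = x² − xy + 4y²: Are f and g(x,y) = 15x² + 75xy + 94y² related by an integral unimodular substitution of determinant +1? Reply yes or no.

D₁ = -15, D₂ = -15
f: translate: b→1 (≡-1 mod 2), so (1,-1,4)→(1,1,4)
f: reduced (well bottom): (1,1,4) with a≤c, −a<b≤a
g: translate: b→15 (≡75 mod 30), so (15,75,94)→(15,15,4)
g: flip: (15,15,4)→(4,-15,15)
g: translate: b→1 (≡-15 mod 8), so (4,-15,15)→(4,1,1)
g: flip: (4,1,1)→(1,-1,4)
g: translate: b→1 (≡-1 mod 2), so (1,-1,4)→(1,1,4)
g: reduced (well bottom): (1,1,4) with a≤c, −a<b≤a
reduced forms (1, 1, 4) vs (1, 1, 4) ⇒ equivalent

yes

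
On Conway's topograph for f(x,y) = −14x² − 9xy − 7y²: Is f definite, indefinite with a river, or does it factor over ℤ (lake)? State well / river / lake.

D = b²−4ac = (-9)² − 4·(-14)·(-7) = -311
D < 0 ⇒ definite ⇒ every region one sign ⇒ single well

well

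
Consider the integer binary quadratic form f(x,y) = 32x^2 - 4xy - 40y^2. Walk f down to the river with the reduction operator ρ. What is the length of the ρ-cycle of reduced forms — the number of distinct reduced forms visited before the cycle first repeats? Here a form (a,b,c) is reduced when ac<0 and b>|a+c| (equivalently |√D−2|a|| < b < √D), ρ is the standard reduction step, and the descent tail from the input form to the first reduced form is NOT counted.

D = 5136, ⌊√D⌋ = 71
descent: ρ → (-40,4,32)
descent: ρ → (32,60,-12)  [lands on river]
river: ρ → (-12,60,32)
river: ρ → (32,68,-4)
river: ρ → (-4,68,32)
ρ-cycle length = 4 (tail of 2 descent steps not counted)

4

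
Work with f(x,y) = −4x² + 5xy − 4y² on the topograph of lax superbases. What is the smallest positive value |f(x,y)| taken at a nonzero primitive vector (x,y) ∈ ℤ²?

translate: b→3 (≡-5 mod 8), so (4,-5,4)→(4,3,3)
flip: (4,3,3)→(3,-3,4)
translate: b→3 (≡-3 mod 6), so (3,-3,4)→(3,3,4)
reduced (well bottom): (3,3,4) with a≤c, −a<b≤a
well minimum |f| = |-3| = 3 (negative-definite)

3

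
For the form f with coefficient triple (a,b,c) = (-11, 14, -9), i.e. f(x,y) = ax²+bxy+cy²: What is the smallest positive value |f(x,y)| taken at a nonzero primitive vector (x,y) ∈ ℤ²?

translate: b→8 (≡-14 mod 22), so (11,-14,9)→(11,8,6)
flip: (11,8,6)→(6,-8,11)
translate: b→4 (≡-8 mod 12), so (6,-8,11)→(6,4,9)
reduced (well bottom): (6,4,9) with a≤c, −a<b≤a
well minimum |f| = |-6| = 6 (negative-definite)

6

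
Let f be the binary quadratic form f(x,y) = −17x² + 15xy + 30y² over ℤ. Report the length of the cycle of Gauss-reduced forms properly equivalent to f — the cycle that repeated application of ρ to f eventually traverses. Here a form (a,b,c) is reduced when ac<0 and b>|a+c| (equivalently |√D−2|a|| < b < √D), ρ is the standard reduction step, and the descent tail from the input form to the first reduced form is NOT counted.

D = 2265, ⌊√D⌋ = 47
river: ρ → (30,45,-2)
river: ρ → (-2,47,7)
river: ρ → (7,37,-32)
river: ρ → (-32,27,12)
river: ρ → (12,45,-5)
river: ρ → (-5,45,12)
river: ρ → (12,27,-32)
river: ρ → (-32,37,7)
river: ρ → (7,47,-2)
river: ρ → (-2,45,30)
river: ρ → (30,15,-17)
river: ρ → (-17,19,28)
river: ρ → (28,37,-8)
river: ρ → (-8,43,13)
river: ρ → (13,35,-20)
river: ρ → (-20,45,3)
river: ρ → (3,45,-20)
river: ρ → (-20,35,13)
river: ρ → (13,43,-8)
river: ρ → (-8,37,28)
river: ρ → (28,19,-17)
river: ρ → (-17,15,30)
ρ-cycle length = 22 (tail of 0 descent steps not counted)

22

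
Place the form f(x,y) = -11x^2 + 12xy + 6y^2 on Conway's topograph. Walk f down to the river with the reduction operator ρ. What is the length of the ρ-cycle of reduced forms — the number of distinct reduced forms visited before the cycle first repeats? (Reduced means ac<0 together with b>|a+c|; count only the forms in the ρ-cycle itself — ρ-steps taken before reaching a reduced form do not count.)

D = 408, ⌊√D⌋ = 20
river: ρ → (6,12,-11)
river: ρ → (-11,10,7)
river: ρ → (7,18,-3)
river: ρ → (-3,18,7)
river: ρ → (7,10,-11)
river: ρ → (-11,12,6)
ρ-cycle length = 6 (tail of 0 descent steps not counted)

6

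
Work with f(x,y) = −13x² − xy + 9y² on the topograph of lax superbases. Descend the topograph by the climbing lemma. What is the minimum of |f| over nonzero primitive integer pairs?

descent: ρ → (9,19,-3)  [lands on river]
river: ρ → (-3,17,15)
river: ρ → (15,13,-5)
river: ρ → (-5,17,9)
closes: descent 1, river 4
min |a| on river = 3

3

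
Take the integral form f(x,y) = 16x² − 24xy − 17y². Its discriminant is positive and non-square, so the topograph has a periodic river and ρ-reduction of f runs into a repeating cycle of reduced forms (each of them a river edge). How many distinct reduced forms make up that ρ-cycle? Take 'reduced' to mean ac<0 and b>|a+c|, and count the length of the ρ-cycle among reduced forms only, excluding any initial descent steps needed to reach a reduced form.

D = 1664, ⌊√D⌋ = 40
descent: ρ → (-17,24,16)  [lands on river]
river: ρ → (16,40,-1)
river: ρ → (-1,40,16)
river: ρ → (16,24,-17)
river: ρ → (-17,10,23)
river: ρ → (23,36,-4)
river: ρ → (-4,36,23)
river: ρ → (23,10,-17)
ρ-cycle length = 8 (tail of 1 descent step not counted)

8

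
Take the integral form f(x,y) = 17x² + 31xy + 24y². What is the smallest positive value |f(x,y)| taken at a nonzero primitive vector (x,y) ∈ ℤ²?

translate: b→-3 (≡31 mod 34), so (17,31,24)→(17,-3,10)
flip: (17,-3,10)→(10,3,17)
reduced (well bottom): (10,3,17) with a≤c, −a<b≤a
well minimum = a = 10

10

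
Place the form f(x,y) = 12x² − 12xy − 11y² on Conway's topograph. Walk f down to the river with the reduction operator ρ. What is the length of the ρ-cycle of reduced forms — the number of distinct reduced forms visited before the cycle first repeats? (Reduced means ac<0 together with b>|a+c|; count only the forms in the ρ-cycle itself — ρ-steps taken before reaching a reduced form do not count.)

D = 672, ⌊√D⌋ = 25
descent: ρ → (-11,12,12)  [lands on river]
river: ρ → (12,12,-11)
river: ρ → (-11,10,13)
river: ρ → (13,16,-8)
river: ρ → (-8,16,13)
river: ρ → (13,10,-11)
ρ-cycle length = 6 (tail of 1 descent step not counted)

6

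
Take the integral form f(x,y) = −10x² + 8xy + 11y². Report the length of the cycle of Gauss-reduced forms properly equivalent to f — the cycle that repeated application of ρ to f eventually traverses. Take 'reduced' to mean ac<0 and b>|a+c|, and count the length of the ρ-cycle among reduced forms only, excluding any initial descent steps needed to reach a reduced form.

D = 504, ⌊√D⌋ = 22
river: ρ → (11,14,-7)
river: ρ → (-7,14,11)
river: ρ → (11,8,-10)
river: ρ → (-10,12,9)
river: ρ → (9,6,-13)
river: ρ → (-13,20,2)
river: ρ → (2,20,-13)
river: ρ → (-13,6,9)
river: ρ → (9,12,-10)
river: ρ → (-10,8,11)
ρ-cycle length = 10 (tail of 0 descent steps not counted)

10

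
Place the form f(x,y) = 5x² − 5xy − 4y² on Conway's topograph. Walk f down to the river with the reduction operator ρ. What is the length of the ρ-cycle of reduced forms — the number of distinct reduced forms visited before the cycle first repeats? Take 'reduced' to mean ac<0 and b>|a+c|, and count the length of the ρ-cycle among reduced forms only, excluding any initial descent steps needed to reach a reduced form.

D = 105, ⌊√D⌋ = 10
descent: ρ → (-4,5,5)  [lands on river]
river: ρ → (5,5,-4)
river: ρ → (-4,3,6)
river: ρ → (6,9,-1)
river: ρ → (-1,9,6)
river: ρ → (6,3,-4)
ρ-cycle length = 6 (tail of 1 descent step not counted)

6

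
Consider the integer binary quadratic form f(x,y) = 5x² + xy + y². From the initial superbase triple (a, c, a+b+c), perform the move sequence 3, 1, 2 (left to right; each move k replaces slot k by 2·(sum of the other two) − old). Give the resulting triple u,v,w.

start (5,1,7) = (f(1,0),f(0,1),f(1,1))
replace slot 3: 2·(5+1) − 7 = 5 → (5,1,5)
replace slot 1: 2·(1+5) − 5 = 7 → (7,1,5)
replace slot 2: 2·(7+5) − 1 = 23 → (7,23,5)

7,23,5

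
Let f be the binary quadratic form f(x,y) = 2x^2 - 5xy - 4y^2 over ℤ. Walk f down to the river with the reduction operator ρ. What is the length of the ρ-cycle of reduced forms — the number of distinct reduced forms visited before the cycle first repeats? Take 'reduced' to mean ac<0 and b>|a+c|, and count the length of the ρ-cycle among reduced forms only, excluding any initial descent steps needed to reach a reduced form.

D = 57, ⌊√D⌋ = 7
descent: ρ → (-4,5,2)  [lands on river]
river: ρ → (2,7,-1)
river: ρ → (-1,7,2)
river: ρ → (2,5,-4)
river: ρ → (-4,3,3)
river: ρ → (3,3,-4)
ρ-cycle length = 6 (tail of 1 descent step not counted)

6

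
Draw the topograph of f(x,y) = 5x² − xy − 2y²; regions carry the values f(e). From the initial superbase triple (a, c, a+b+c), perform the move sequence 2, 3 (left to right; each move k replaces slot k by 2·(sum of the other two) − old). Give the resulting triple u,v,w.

start (5,-2,2) = (f(1,0),f(0,1),f(1,1))
replace slot 2: 2·(5+2) − (-2) = 16 → (5,16,2)
replace slot 3: 2·(5+16) − 2 = 40 → (5,16,40)

5,16,40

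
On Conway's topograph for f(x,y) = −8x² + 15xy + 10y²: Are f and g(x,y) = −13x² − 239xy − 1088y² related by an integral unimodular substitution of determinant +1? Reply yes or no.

D₁ = 545, D₂ = 545
river cycle of f (length 8): (10, 5, -13), (-13, 21, 2), (2, 23, -2), (-2, 21, 13), (13, 5, -10), (-10, 15, 8), (8, 17, -8), (-8, 15, 10)
river cycle of g (length 8): (-13, 21, 2), (2, 23, -2), (-2, 21, 13), (13, 5, -10), (-10, 15, 8), (8, 17, -8), (-8, 15, 10), (10, 5, -13)
cycles coincide ⇒ equivalent

yes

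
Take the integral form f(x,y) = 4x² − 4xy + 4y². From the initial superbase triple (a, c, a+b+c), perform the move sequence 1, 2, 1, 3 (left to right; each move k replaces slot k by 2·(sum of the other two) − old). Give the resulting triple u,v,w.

start (4,4,4) = (f(1,0),f(0,1),f(1,1))
replace slot 1: 2·(4+4) − 4 = 12 → (12,4,4)
replace slot 2: 2·(12+4) − 4 = 28 → (12,28,4)
replace slot 1: 2·(28+4) − 12 = 52 → (52,28,4)
replace slot 3: 2·(52+28) − 4 = 156 → (52,28,156)

52,28,156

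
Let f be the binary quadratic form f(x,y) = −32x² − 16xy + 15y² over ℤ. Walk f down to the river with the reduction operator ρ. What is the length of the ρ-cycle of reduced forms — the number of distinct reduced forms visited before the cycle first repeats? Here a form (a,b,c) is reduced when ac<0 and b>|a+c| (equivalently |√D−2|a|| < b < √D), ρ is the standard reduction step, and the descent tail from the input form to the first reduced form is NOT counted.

D = 2176, ⌊√D⌋ = 46
descent: ρ → (15,46,-1)  [lands on river]
river: ρ → (-1,46,15)
river: ρ → (15,44,-4)
river: ρ → (-4,44,15)
ρ-cycle length = 4 (tail of 1 descent step not counted)

4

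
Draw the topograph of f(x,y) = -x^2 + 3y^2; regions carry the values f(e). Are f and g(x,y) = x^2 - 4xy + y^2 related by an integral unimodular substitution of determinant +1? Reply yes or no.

D₁ = 12, D₂ = 12
river cycle of f (length 2): (-1, 2, 2), (2, 2, -1)
river cycle of g (length 2): (1, 2, -2), (-2, 2, 1)
cycles differ ⇒ inequivalent

no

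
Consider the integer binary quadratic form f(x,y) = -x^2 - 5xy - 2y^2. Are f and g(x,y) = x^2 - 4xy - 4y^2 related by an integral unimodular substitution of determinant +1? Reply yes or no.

D₁ = 17, D₂ = 32
discriminants differ ⇒ not SL₂(ℤ)-equivalent

no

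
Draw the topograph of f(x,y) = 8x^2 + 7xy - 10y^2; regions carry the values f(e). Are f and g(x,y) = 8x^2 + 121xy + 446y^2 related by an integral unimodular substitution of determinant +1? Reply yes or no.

D₁ = 369, D₂ = 369
river cycle of f (length 16): (-10, 13, 5), (5, 17, -4), (-4, 15, 9), (9, 3, -10), (-10, 17, 2), (2, 19, -1), (-1, 19, 2), (2, 17, -10), (-10, 3, 9), (9, 15, -4), … (6 more)
river cycle of g (length 16): (8, 9, -9), (-9, 9, 8), (8, 7, -10), (-10, 13, 5), (5, 17, -4), (-4, 15, 9), (9, 3, -10), (-10, 17, 2), (2, 19, -1), (-1, 19, 2), … (6 more)
cycles coincide ⇒ equivalent

yes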